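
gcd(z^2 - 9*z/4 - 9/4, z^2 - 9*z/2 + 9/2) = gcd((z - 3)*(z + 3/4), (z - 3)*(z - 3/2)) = z - 3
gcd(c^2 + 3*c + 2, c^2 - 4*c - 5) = c + 1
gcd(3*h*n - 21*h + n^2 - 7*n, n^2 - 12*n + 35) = n - 7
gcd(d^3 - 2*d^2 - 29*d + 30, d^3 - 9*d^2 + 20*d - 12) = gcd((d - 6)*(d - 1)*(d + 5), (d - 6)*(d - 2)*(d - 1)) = d^2 - 7*d + 6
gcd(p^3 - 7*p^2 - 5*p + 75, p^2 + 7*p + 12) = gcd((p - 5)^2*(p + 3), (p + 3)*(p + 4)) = p + 3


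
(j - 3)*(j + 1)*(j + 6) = j^3 + 4*j^2 - 15*j - 18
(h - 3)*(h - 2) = h^2 - 5*h + 6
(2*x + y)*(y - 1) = 2*x*y - 2*x + y^2 - y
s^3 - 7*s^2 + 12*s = s*(s - 4)*(s - 3)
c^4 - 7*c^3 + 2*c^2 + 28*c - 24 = (c - 6)*(c - 2)*(c - 1)*(c + 2)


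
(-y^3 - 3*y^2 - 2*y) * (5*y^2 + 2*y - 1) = -5*y^5 - 17*y^4 - 15*y^3 - y^2 + 2*y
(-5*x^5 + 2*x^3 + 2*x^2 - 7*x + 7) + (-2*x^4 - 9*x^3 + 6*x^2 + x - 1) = -5*x^5 - 2*x^4 - 7*x^3 + 8*x^2 - 6*x + 6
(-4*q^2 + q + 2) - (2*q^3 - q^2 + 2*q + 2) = -2*q^3 - 3*q^2 - q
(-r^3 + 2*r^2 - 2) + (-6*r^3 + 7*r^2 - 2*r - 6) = -7*r^3 + 9*r^2 - 2*r - 8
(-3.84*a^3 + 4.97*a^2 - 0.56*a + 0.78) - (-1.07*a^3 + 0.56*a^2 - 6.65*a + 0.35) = -2.77*a^3 + 4.41*a^2 + 6.09*a + 0.43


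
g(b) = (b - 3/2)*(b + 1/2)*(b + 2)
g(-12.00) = -1552.50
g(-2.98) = -10.89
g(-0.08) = -1.27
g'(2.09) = 14.53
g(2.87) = 22.48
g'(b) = (b - 3/2)*(b + 1/2) + (b - 3/2)*(b + 2) + (b + 1/2)*(b + 2) = 3*b^2 + 2*b - 11/4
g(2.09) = 6.25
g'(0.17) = -2.32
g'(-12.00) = 405.25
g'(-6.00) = 93.25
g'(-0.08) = -2.89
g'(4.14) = 56.95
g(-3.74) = -29.54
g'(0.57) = -0.64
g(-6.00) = -165.00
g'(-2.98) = 17.93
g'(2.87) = 27.70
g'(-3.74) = 31.73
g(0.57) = -2.56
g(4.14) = 75.21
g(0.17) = -1.93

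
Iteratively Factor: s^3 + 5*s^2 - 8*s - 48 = (s - 3)*(s^2 + 8*s + 16) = (s - 3)*(s + 4)*(s + 4)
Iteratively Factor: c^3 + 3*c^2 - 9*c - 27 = (c + 3)*(c^2 - 9) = (c + 3)^2*(c - 3)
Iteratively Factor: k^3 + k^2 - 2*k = (k + 2)*(k^2 - k) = (k - 1)*(k + 2)*(k)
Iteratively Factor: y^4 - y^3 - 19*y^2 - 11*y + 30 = (y + 3)*(y^3 - 4*y^2 - 7*y + 10) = (y - 1)*(y + 3)*(y^2 - 3*y - 10) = (y - 5)*(y - 1)*(y + 3)*(y + 2)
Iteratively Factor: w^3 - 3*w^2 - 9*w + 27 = (w - 3)*(w^2 - 9) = (w - 3)*(w + 3)*(w - 3)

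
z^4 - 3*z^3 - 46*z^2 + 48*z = z*(z - 8)*(z - 1)*(z + 6)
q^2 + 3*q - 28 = (q - 4)*(q + 7)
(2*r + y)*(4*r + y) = 8*r^2 + 6*r*y + y^2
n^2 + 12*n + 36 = (n + 6)^2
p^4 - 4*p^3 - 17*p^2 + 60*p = p*(p - 5)*(p - 3)*(p + 4)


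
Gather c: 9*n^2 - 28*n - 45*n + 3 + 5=9*n^2 - 73*n + 8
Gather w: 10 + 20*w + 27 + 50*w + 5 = 70*w + 42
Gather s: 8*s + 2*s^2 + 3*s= 2*s^2 + 11*s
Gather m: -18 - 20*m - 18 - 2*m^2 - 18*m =-2*m^2 - 38*m - 36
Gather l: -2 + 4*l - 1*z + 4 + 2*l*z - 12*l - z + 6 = l*(2*z - 8) - 2*z + 8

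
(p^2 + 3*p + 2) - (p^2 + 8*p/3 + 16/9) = p/3 + 2/9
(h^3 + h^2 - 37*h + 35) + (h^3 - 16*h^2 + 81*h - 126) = 2*h^3 - 15*h^2 + 44*h - 91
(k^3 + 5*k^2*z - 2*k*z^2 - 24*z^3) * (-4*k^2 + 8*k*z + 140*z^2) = -4*k^5 - 12*k^4*z + 188*k^3*z^2 + 780*k^2*z^3 - 472*k*z^4 - 3360*z^5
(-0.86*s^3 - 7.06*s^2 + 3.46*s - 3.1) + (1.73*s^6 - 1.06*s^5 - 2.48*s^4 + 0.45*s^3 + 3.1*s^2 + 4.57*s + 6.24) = 1.73*s^6 - 1.06*s^5 - 2.48*s^4 - 0.41*s^3 - 3.96*s^2 + 8.03*s + 3.14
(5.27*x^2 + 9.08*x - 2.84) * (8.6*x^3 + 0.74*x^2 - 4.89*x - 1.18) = 45.322*x^5 + 81.9878*x^4 - 43.4751*x^3 - 52.7214*x^2 + 3.1732*x + 3.3512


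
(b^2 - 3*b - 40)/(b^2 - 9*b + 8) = (b + 5)/(b - 1)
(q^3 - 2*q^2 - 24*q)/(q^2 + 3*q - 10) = q*(q^2 - 2*q - 24)/(q^2 + 3*q - 10)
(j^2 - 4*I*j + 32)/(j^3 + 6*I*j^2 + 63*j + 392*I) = (j + 4*I)/(j^2 + 14*I*j - 49)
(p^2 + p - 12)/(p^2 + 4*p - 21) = (p + 4)/(p + 7)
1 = 1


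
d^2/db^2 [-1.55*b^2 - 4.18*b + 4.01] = -3.10000000000000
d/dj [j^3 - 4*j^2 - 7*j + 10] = 3*j^2 - 8*j - 7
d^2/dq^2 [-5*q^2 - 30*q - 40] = -10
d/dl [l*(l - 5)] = 2*l - 5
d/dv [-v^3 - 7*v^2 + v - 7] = -3*v^2 - 14*v + 1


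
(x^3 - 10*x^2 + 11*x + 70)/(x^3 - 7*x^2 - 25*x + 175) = (x + 2)/(x + 5)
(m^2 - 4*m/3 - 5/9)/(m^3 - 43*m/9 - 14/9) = (3*m - 5)/(3*m^2 - m - 14)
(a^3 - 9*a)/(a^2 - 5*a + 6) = a*(a + 3)/(a - 2)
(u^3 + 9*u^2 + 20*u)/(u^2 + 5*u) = u + 4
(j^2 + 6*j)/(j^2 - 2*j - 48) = j/(j - 8)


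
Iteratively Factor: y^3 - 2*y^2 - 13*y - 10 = (y + 2)*(y^2 - 4*y - 5) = (y + 1)*(y + 2)*(y - 5)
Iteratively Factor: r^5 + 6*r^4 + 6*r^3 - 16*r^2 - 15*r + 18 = (r - 1)*(r^4 + 7*r^3 + 13*r^2 - 3*r - 18) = (r - 1)*(r + 2)*(r^3 + 5*r^2 + 3*r - 9) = (r - 1)*(r + 2)*(r + 3)*(r^2 + 2*r - 3) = (r - 1)*(r + 2)*(r + 3)^2*(r - 1)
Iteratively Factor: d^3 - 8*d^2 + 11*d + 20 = (d + 1)*(d^2 - 9*d + 20) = (d - 5)*(d + 1)*(d - 4)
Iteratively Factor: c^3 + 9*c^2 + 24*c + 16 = (c + 4)*(c^2 + 5*c + 4) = (c + 4)^2*(c + 1)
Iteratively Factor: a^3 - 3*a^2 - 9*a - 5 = (a + 1)*(a^2 - 4*a - 5) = (a + 1)^2*(a - 5)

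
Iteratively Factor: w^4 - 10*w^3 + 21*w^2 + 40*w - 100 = (w - 5)*(w^3 - 5*w^2 - 4*w + 20) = (w - 5)*(w - 2)*(w^2 - 3*w - 10) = (w - 5)*(w - 2)*(w + 2)*(w - 5)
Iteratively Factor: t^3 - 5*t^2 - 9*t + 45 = (t - 5)*(t^2 - 9) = (t - 5)*(t - 3)*(t + 3)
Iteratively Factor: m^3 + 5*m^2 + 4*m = (m)*(m^2 + 5*m + 4) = m*(m + 1)*(m + 4)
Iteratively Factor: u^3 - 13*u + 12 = (u - 1)*(u^2 + u - 12) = (u - 1)*(u + 4)*(u - 3)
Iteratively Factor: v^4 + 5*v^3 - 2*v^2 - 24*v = (v + 3)*(v^3 + 2*v^2 - 8*v) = (v + 3)*(v + 4)*(v^2 - 2*v) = v*(v + 3)*(v + 4)*(v - 2)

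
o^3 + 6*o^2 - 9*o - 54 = (o - 3)*(o + 3)*(o + 6)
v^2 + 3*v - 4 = (v - 1)*(v + 4)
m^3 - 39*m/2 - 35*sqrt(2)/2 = (m - 7*sqrt(2)/2)*(m + sqrt(2))*(m + 5*sqrt(2)/2)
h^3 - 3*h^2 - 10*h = h*(h - 5)*(h + 2)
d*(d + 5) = d^2 + 5*d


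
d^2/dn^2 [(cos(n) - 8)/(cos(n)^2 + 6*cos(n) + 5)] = (-9*(1 - cos(2*n))^2*cos(n)/4 + 19*(1 - cos(2*n))^2/2 - 901*cos(n)/2 + 93*cos(2*n) + 42*cos(3*n) + cos(5*n)/2 - 501)/((cos(n) + 1)^3*(cos(n) + 5)^3)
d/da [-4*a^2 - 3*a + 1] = -8*a - 3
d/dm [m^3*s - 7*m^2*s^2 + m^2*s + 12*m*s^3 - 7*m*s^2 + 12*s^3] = s*(3*m^2 - 14*m*s + 2*m + 12*s^2 - 7*s)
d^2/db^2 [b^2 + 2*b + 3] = 2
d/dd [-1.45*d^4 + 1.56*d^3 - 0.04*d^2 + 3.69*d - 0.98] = -5.8*d^3 + 4.68*d^2 - 0.08*d + 3.69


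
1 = 1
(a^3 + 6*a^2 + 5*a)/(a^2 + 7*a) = (a^2 + 6*a + 5)/(a + 7)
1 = 1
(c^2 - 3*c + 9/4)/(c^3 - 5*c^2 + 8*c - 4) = (c^2 - 3*c + 9/4)/(c^3 - 5*c^2 + 8*c - 4)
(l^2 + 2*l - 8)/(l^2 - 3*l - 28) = (l - 2)/(l - 7)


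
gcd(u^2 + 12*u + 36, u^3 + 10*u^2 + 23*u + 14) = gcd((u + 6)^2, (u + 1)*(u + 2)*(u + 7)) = 1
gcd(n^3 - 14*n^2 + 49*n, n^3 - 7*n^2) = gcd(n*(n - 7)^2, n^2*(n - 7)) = n^2 - 7*n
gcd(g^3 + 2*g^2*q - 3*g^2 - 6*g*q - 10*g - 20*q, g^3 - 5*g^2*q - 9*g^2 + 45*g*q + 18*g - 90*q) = 1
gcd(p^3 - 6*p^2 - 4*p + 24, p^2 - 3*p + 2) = p - 2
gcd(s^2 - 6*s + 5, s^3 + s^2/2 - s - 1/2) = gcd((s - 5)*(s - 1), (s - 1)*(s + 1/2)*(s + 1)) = s - 1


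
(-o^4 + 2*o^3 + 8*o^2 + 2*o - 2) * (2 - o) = o^5 - 4*o^4 - 4*o^3 + 14*o^2 + 6*o - 4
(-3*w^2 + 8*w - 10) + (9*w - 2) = -3*w^2 + 17*w - 12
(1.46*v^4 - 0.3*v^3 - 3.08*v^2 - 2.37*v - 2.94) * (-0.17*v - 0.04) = -0.2482*v^5 - 0.0074*v^4 + 0.5356*v^3 + 0.5261*v^2 + 0.5946*v + 0.1176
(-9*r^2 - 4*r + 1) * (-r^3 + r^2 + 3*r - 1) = 9*r^5 - 5*r^4 - 32*r^3 - 2*r^2 + 7*r - 1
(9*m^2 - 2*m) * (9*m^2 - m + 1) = 81*m^4 - 27*m^3 + 11*m^2 - 2*m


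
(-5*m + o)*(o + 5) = -5*m*o - 25*m + o^2 + 5*o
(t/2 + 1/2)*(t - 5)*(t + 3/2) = t^3/2 - 5*t^2/4 - 11*t/2 - 15/4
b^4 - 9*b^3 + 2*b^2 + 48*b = b*(b - 8)*(b - 3)*(b + 2)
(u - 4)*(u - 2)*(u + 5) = u^3 - u^2 - 22*u + 40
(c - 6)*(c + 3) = c^2 - 3*c - 18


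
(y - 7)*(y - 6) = y^2 - 13*y + 42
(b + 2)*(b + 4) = b^2 + 6*b + 8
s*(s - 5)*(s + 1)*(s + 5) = s^4 + s^3 - 25*s^2 - 25*s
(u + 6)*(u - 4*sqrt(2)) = u^2 - 4*sqrt(2)*u + 6*u - 24*sqrt(2)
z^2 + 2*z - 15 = (z - 3)*(z + 5)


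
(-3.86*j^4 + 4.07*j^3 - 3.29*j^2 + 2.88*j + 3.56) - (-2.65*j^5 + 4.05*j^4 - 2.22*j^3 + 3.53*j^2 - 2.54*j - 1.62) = 2.65*j^5 - 7.91*j^4 + 6.29*j^3 - 6.82*j^2 + 5.42*j + 5.18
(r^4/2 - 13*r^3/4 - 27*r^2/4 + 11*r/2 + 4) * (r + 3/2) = r^5/2 - 5*r^4/2 - 93*r^3/8 - 37*r^2/8 + 49*r/4 + 6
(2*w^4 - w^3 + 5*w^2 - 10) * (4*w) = 8*w^5 - 4*w^4 + 20*w^3 - 40*w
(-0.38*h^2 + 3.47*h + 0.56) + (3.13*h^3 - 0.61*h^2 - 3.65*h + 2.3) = 3.13*h^3 - 0.99*h^2 - 0.18*h + 2.86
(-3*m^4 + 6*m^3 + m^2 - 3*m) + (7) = -3*m^4 + 6*m^3 + m^2 - 3*m + 7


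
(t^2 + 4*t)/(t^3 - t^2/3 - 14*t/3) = 3*(t + 4)/(3*t^2 - t - 14)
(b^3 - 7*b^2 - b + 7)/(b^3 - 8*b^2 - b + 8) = (b - 7)/(b - 8)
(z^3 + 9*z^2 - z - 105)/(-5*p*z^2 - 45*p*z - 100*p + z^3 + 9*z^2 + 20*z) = (z^2 + 4*z - 21)/(-5*p*z - 20*p + z^2 + 4*z)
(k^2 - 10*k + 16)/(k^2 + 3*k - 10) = (k - 8)/(k + 5)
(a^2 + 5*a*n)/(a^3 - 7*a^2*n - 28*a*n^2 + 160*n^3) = a/(a^2 - 12*a*n + 32*n^2)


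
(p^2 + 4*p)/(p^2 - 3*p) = (p + 4)/(p - 3)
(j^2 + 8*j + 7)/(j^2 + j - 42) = (j + 1)/(j - 6)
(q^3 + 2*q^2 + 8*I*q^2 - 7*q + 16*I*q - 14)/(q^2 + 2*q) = q + 8*I - 7/q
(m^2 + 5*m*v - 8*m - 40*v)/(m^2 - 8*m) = (m + 5*v)/m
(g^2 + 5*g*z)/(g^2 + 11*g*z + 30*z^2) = g/(g + 6*z)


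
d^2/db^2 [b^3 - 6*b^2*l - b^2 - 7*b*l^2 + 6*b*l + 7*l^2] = 6*b - 12*l - 2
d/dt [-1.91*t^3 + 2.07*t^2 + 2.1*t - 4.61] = -5.73*t^2 + 4.14*t + 2.1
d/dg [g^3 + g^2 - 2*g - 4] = 3*g^2 + 2*g - 2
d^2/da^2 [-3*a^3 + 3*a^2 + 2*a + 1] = 6 - 18*a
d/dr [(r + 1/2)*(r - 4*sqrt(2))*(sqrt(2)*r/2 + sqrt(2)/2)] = 3*sqrt(2)*r^2/2 - 8*r + 3*sqrt(2)*r/2 - 6 + sqrt(2)/4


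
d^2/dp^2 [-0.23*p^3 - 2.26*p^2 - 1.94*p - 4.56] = -1.38*p - 4.52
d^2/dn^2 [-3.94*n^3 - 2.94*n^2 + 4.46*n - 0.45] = -23.64*n - 5.88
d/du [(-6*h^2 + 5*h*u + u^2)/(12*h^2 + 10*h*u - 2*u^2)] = 5*h*(6*h^2 + u^2)/(36*h^4 + 60*h^3*u + 13*h^2*u^2 - 10*h*u^3 + u^4)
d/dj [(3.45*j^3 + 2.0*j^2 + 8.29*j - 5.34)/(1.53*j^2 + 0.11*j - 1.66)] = (5.2785*j^4 + 0.758999999999999*j^3 - 29.6447*j^2 + 9.7004*j - 13.174)/(2.3409*j^4 + 0.3366*j^3 - 5.0675*j^2 - 0.3652*j + 2.7556)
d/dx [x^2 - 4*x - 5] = 2*x - 4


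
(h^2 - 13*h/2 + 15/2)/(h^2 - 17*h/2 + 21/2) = (h - 5)/(h - 7)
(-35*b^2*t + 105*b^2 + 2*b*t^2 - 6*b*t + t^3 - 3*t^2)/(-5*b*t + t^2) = 7*b - 21*b/t + t - 3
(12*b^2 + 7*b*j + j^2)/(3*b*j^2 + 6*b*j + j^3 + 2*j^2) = (4*b + j)/(j*(j + 2))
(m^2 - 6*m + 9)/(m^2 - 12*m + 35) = (m^2 - 6*m + 9)/(m^2 - 12*m + 35)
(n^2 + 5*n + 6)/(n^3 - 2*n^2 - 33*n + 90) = (n^2 + 5*n + 6)/(n^3 - 2*n^2 - 33*n + 90)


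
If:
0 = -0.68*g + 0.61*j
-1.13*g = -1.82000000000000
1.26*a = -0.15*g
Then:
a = -0.19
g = 1.61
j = 1.80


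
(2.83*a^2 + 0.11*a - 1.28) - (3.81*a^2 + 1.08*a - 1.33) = -0.98*a^2 - 0.97*a + 0.05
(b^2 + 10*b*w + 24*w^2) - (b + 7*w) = b^2 + 10*b*w - b + 24*w^2 - 7*w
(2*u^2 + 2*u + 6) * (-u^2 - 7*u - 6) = -2*u^4 - 16*u^3 - 32*u^2 - 54*u - 36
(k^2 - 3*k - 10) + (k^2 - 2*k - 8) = 2*k^2 - 5*k - 18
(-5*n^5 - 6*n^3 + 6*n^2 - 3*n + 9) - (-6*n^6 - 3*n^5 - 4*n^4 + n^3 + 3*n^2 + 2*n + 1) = 6*n^6 - 2*n^5 + 4*n^4 - 7*n^3 + 3*n^2 - 5*n + 8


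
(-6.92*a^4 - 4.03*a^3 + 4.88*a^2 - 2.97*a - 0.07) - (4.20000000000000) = -6.92*a^4 - 4.03*a^3 + 4.88*a^2 - 2.97*a - 4.27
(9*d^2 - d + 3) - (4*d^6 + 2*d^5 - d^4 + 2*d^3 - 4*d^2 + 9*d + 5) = -4*d^6 - 2*d^5 + d^4 - 2*d^3 + 13*d^2 - 10*d - 2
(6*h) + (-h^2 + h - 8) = -h^2 + 7*h - 8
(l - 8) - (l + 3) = -11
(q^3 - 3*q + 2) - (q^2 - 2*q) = q^3 - q^2 - q + 2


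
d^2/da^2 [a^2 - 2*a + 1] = 2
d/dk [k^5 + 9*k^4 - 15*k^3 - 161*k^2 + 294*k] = 5*k^4 + 36*k^3 - 45*k^2 - 322*k + 294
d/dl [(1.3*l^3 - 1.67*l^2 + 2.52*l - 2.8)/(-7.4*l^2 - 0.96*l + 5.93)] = (-9.62*l^4 - 2.496*l^3 + 43.3782*l^2 - 61.2462*l + 12.2556)/(54.76*l^4 + 14.208*l^3 - 86.8424*l^2 - 11.3856*l + 35.1649)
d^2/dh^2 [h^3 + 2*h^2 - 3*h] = 6*h + 4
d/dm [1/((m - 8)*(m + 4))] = 2*(2 - m)/(m^4 - 8*m^3 - 48*m^2 + 256*m + 1024)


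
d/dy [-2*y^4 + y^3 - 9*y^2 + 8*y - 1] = -8*y^3 + 3*y^2 - 18*y + 8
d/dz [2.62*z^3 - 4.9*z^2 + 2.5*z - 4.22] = 7.86*z^2 - 9.8*z + 2.5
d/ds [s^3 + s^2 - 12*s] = 3*s^2 + 2*s - 12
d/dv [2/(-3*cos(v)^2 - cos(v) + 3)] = -2*(6*cos(v) + 1)*sin(v)/(3*sin(v)^2 - cos(v))^2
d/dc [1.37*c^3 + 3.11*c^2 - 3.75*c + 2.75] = 4.11*c^2 + 6.22*c - 3.75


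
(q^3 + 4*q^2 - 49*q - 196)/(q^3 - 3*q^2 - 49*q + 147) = (q + 4)/(q - 3)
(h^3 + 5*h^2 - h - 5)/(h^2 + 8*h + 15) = (h^2 - 1)/(h + 3)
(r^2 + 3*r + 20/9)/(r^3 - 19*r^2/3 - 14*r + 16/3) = (9*r^2 + 27*r + 20)/(3*(3*r^3 - 19*r^2 - 42*r + 16))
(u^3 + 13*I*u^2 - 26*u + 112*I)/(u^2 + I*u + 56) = (u^2 + 5*I*u + 14)/(u - 7*I)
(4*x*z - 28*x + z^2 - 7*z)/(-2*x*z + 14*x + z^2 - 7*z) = (-4*x - z)/(2*x - z)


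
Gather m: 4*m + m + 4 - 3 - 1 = 5*m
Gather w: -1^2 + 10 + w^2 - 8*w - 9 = w^2 - 8*w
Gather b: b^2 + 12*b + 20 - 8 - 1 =b^2 + 12*b + 11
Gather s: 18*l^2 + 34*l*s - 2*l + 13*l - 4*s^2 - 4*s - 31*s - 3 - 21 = 18*l^2 + 11*l - 4*s^2 + s*(34*l - 35) - 24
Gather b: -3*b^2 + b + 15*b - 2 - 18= -3*b^2 + 16*b - 20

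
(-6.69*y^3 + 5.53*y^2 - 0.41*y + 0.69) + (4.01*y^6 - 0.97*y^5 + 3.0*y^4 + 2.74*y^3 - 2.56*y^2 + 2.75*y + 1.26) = 4.01*y^6 - 0.97*y^5 + 3.0*y^4 - 3.95*y^3 + 2.97*y^2 + 2.34*y + 1.95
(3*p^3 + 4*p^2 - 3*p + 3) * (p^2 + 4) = 3*p^5 + 4*p^4 + 9*p^3 + 19*p^2 - 12*p + 12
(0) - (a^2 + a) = -a^2 - a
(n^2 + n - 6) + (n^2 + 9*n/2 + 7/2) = 2*n^2 + 11*n/2 - 5/2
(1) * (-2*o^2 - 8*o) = -2*o^2 - 8*o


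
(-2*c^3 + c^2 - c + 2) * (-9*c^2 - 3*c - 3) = 18*c^5 - 3*c^4 + 12*c^3 - 18*c^2 - 3*c - 6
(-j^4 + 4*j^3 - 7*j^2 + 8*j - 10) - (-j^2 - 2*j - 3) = -j^4 + 4*j^3 - 6*j^2 + 10*j - 7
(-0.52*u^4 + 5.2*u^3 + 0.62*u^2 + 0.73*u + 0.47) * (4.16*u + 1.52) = -2.1632*u^5 + 20.8416*u^4 + 10.4832*u^3 + 3.9792*u^2 + 3.0648*u + 0.7144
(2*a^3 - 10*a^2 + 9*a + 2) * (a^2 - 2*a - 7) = 2*a^5 - 14*a^4 + 15*a^3 + 54*a^2 - 67*a - 14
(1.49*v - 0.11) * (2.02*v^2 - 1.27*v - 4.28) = 3.0098*v^3 - 2.1145*v^2 - 6.2375*v + 0.4708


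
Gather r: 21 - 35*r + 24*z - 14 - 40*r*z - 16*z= r*(-40*z - 35) + 8*z + 7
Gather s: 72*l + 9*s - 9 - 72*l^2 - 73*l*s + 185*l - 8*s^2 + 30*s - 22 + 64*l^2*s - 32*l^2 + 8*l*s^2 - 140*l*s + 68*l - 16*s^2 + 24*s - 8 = -104*l^2 + 325*l + s^2*(8*l - 24) + s*(64*l^2 - 213*l + 63) - 39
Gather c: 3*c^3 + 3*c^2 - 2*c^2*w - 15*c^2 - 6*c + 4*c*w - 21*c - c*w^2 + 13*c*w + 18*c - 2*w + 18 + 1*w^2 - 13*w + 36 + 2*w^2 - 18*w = 3*c^3 + c^2*(-2*w - 12) + c*(-w^2 + 17*w - 9) + 3*w^2 - 33*w + 54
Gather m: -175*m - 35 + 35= -175*m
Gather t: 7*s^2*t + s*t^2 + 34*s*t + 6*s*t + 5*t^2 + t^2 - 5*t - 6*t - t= t^2*(s + 6) + t*(7*s^2 + 40*s - 12)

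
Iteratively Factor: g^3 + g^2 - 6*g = (g)*(g^2 + g - 6) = g*(g + 3)*(g - 2)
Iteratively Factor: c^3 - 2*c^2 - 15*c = (c + 3)*(c^2 - 5*c) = c*(c + 3)*(c - 5)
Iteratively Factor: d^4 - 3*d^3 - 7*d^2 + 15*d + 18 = (d - 3)*(d^3 - 7*d - 6) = (d - 3)*(d + 1)*(d^2 - d - 6) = (d - 3)^2*(d + 1)*(d + 2)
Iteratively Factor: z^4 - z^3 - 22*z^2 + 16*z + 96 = (z + 2)*(z^3 - 3*z^2 - 16*z + 48) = (z + 2)*(z + 4)*(z^2 - 7*z + 12) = (z - 3)*(z + 2)*(z + 4)*(z - 4)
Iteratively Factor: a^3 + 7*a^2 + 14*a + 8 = (a + 4)*(a^2 + 3*a + 2) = (a + 2)*(a + 4)*(a + 1)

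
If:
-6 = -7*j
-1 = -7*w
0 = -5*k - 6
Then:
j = 6/7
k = -6/5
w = 1/7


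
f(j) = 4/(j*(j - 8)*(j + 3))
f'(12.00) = 0.00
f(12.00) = 0.01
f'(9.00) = -0.04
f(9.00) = 0.04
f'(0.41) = 0.98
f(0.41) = -0.38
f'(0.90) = 0.20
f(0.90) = -0.16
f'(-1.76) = -0.03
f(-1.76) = 0.19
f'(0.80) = 0.25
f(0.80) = -0.18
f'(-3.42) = -0.67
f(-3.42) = -0.24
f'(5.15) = -0.00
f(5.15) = -0.03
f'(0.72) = 0.31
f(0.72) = -0.21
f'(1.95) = 0.04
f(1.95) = -0.07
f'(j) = -4/(j*(j - 8)*(j + 3)^2) - 4/(j*(j - 8)^2*(j + 3)) - 4/(j^2*(j - 8)*(j + 3))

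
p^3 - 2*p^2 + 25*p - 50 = (p - 2)*(p - 5*I)*(p + 5*I)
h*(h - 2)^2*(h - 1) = h^4 - 5*h^3 + 8*h^2 - 4*h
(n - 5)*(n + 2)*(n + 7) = n^3 + 4*n^2 - 31*n - 70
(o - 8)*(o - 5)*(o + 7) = o^3 - 6*o^2 - 51*o + 280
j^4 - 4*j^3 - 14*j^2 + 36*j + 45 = (j - 5)*(j - 3)*(j + 1)*(j + 3)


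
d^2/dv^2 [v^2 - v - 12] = 2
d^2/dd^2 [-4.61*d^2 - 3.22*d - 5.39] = -9.22000000000000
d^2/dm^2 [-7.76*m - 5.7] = 0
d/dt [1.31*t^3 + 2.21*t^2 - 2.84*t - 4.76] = 3.93*t^2 + 4.42*t - 2.84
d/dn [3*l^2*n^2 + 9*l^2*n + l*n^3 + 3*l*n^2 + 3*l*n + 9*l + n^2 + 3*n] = 6*l^2*n + 9*l^2 + 3*l*n^2 + 6*l*n + 3*l + 2*n + 3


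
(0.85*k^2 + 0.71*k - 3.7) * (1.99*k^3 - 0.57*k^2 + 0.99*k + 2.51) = 1.6915*k^5 + 0.9284*k^4 - 6.9262*k^3 + 4.9454*k^2 - 1.8809*k - 9.287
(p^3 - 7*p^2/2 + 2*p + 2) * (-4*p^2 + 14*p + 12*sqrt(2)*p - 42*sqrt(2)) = -4*p^5 + 12*sqrt(2)*p^4 + 28*p^4 - 84*sqrt(2)*p^3 - 57*p^3 + 20*p^2 + 171*sqrt(2)*p^2 - 60*sqrt(2)*p + 28*p - 84*sqrt(2)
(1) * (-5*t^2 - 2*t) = -5*t^2 - 2*t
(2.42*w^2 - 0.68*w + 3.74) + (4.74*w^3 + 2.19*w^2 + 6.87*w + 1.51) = 4.74*w^3 + 4.61*w^2 + 6.19*w + 5.25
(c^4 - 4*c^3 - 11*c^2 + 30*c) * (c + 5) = c^5 + c^4 - 31*c^3 - 25*c^2 + 150*c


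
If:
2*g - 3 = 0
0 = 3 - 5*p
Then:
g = 3/2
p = 3/5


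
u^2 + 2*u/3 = u*(u + 2/3)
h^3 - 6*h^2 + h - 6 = (h - 6)*(h - I)*(h + I)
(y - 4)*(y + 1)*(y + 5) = y^3 + 2*y^2 - 19*y - 20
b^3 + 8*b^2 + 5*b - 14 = (b - 1)*(b + 2)*(b + 7)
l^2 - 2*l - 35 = (l - 7)*(l + 5)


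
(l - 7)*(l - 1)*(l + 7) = l^3 - l^2 - 49*l + 49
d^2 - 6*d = d*(d - 6)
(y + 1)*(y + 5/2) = y^2 + 7*y/2 + 5/2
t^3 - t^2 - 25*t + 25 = (t - 5)*(t - 1)*(t + 5)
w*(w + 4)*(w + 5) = w^3 + 9*w^2 + 20*w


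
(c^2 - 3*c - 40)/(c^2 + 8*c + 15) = (c - 8)/(c + 3)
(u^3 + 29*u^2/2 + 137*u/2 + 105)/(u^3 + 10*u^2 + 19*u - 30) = (u + 7/2)/(u - 1)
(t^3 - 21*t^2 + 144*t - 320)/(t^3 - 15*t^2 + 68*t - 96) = (t^2 - 13*t + 40)/(t^2 - 7*t + 12)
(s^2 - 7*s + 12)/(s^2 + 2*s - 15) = (s - 4)/(s + 5)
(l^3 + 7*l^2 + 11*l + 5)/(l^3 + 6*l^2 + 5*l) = (l + 1)/l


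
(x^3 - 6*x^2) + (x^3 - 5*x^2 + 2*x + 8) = 2*x^3 - 11*x^2 + 2*x + 8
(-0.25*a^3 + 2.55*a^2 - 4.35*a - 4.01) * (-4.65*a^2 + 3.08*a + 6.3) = 1.1625*a^5 - 12.6275*a^4 + 26.5065*a^3 + 21.3135*a^2 - 39.7558*a - 25.263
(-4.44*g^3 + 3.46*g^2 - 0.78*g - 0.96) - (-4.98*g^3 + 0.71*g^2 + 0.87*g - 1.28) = 0.54*g^3 + 2.75*g^2 - 1.65*g + 0.32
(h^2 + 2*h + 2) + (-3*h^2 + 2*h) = -2*h^2 + 4*h + 2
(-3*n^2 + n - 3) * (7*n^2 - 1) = -21*n^4 + 7*n^3 - 18*n^2 - n + 3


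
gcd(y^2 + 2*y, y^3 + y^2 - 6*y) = y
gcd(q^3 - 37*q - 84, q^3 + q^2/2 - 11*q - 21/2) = q + 3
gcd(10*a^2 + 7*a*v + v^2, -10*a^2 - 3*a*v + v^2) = 2*a + v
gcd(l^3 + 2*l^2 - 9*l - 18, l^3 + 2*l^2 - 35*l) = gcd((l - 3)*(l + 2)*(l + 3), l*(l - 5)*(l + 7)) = 1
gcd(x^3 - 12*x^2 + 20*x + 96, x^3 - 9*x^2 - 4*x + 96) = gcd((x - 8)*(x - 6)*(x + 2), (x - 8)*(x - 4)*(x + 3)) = x - 8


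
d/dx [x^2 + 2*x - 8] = 2*x + 2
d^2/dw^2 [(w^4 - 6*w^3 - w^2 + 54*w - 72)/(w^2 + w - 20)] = 2*(w^3 + 15*w^2 + 75*w + 13)/(w^3 + 15*w^2 + 75*w + 125)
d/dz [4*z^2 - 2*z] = 8*z - 2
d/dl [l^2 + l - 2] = 2*l + 1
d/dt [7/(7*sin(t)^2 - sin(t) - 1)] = 7*(1 - 14*sin(t))*cos(t)/(-7*sin(t)^2 + sin(t) + 1)^2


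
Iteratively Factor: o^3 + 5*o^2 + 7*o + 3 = (o + 1)*(o^2 + 4*o + 3) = (o + 1)^2*(o + 3)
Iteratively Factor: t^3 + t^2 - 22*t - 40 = (t + 4)*(t^2 - 3*t - 10) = (t + 2)*(t + 4)*(t - 5)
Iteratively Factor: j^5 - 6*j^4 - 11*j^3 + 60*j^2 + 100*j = (j - 5)*(j^4 - j^3 - 16*j^2 - 20*j) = (j - 5)^2*(j^3 + 4*j^2 + 4*j) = (j - 5)^2*(j + 2)*(j^2 + 2*j) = j*(j - 5)^2*(j + 2)*(j + 2)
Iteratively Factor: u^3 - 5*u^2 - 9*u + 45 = (u - 3)*(u^2 - 2*u - 15) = (u - 5)*(u - 3)*(u + 3)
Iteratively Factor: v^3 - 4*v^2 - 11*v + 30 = (v + 3)*(v^2 - 7*v + 10) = (v - 2)*(v + 3)*(v - 5)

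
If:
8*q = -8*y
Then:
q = -y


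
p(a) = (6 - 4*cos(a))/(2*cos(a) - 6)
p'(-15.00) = 0.14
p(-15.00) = -1.20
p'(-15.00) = 0.14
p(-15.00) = -1.20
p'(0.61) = -0.36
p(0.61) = -0.62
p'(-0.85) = 0.41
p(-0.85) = -0.72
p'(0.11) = -0.08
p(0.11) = -0.50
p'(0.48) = -0.31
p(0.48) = -0.58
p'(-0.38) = 0.26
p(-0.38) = -0.55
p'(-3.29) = -0.03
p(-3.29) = -1.25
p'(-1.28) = 0.39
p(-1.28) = -0.89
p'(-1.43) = 0.36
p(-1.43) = -0.95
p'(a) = 2*(6 - 4*cos(a))*sin(a)/(2*cos(a) - 6)^2 + 4*sin(a)/(2*cos(a) - 6)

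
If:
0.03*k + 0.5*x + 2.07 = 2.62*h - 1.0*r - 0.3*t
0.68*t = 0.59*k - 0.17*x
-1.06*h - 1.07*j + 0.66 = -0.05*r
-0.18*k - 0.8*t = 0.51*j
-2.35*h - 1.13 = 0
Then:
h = -0.48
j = 0.945059732867496 - 0.023146743060692*x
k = 0.242307016307954*x - 0.55139084010506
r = -0.495340301498809*x - 3.16976426982707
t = -0.0397630299680985*x - 0.47841264067939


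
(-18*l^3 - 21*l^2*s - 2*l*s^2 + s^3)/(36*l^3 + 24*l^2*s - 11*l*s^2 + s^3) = (3*l + s)/(-6*l + s)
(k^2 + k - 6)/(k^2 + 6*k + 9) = (k - 2)/(k + 3)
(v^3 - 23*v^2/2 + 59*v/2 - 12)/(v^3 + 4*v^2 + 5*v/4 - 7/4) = 2*(v^2 - 11*v + 24)/(2*v^2 + 9*v + 7)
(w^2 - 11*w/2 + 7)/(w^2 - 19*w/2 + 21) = (w - 2)/(w - 6)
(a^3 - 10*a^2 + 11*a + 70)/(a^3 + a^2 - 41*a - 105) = (a^2 - 3*a - 10)/(a^2 + 8*a + 15)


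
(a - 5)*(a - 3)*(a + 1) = a^3 - 7*a^2 + 7*a + 15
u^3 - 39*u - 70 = (u - 7)*(u + 2)*(u + 5)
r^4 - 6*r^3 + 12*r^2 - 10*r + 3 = (r - 3)*(r - 1)^3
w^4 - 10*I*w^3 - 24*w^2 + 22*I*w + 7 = (w - 7*I)*(w - I)^3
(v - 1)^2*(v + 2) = v^3 - 3*v + 2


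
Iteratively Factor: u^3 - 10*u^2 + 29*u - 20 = (u - 4)*(u^2 - 6*u + 5) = (u - 5)*(u - 4)*(u - 1)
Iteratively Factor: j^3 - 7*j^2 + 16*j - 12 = (j - 2)*(j^2 - 5*j + 6) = (j - 2)^2*(j - 3)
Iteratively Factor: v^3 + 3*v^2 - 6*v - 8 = (v + 1)*(v^2 + 2*v - 8) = (v + 1)*(v + 4)*(v - 2)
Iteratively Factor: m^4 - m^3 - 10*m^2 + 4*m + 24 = (m - 2)*(m^3 + m^2 - 8*m - 12) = (m - 2)*(m + 2)*(m^2 - m - 6) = (m - 3)*(m - 2)*(m + 2)*(m + 2)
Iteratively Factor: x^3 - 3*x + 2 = (x + 2)*(x^2 - 2*x + 1) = (x - 1)*(x + 2)*(x - 1)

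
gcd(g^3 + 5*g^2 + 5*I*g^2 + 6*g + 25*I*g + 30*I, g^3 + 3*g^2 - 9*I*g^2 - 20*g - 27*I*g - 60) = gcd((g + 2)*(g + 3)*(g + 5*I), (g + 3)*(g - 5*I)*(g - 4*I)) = g + 3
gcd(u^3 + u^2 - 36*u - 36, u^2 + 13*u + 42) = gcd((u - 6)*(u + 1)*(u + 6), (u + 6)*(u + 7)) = u + 6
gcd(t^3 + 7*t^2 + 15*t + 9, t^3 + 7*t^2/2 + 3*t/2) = t + 3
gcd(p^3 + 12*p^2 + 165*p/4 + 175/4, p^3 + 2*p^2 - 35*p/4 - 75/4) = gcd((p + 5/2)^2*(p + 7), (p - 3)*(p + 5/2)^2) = p^2 + 5*p + 25/4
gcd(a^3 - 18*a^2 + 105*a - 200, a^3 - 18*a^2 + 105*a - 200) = a^3 - 18*a^2 + 105*a - 200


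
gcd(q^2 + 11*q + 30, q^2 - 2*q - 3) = 1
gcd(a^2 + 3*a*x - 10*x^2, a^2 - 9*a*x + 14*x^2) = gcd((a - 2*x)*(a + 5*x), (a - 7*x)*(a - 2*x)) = -a + 2*x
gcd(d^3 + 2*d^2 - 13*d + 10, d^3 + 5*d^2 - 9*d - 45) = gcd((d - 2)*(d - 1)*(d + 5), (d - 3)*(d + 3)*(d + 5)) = d + 5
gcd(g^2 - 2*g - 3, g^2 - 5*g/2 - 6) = 1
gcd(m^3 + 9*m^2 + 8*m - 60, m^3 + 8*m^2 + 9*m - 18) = m + 6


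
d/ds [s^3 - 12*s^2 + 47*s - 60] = 3*s^2 - 24*s + 47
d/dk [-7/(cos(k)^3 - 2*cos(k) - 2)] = 7*(2 - 3*cos(k)^2)*sin(k)/(-cos(k)^3 + 2*cos(k) + 2)^2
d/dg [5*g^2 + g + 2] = 10*g + 1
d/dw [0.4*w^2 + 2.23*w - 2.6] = 0.8*w + 2.23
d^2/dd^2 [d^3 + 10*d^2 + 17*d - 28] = 6*d + 20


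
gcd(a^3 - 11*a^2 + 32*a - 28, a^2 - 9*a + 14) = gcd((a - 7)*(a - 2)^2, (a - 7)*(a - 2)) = a^2 - 9*a + 14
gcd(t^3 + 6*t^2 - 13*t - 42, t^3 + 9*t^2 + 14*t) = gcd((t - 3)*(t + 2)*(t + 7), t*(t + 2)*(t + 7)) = t^2 + 9*t + 14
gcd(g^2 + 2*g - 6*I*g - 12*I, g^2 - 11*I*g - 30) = g - 6*I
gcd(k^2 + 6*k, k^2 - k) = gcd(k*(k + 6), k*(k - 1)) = k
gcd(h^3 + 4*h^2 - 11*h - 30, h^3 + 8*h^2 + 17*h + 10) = h^2 + 7*h + 10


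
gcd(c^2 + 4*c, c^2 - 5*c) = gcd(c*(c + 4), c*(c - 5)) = c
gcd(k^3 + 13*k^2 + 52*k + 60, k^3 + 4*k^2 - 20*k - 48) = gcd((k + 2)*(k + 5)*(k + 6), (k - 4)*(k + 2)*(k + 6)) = k^2 + 8*k + 12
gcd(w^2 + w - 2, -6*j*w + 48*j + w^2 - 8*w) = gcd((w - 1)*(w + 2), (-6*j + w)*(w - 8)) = 1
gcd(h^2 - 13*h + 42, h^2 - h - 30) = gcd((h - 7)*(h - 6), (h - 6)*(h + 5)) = h - 6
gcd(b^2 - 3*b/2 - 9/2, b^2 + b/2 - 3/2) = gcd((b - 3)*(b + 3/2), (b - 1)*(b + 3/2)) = b + 3/2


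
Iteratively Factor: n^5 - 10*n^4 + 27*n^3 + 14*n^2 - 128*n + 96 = (n - 1)*(n^4 - 9*n^3 + 18*n^2 + 32*n - 96) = (n - 4)*(n - 1)*(n^3 - 5*n^2 - 2*n + 24) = (n - 4)*(n - 3)*(n - 1)*(n^2 - 2*n - 8) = (n - 4)^2*(n - 3)*(n - 1)*(n + 2)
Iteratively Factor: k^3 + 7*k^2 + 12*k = (k + 3)*(k^2 + 4*k) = k*(k + 3)*(k + 4)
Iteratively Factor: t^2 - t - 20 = (t - 5)*(t + 4)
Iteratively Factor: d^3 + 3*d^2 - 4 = (d - 1)*(d^2 + 4*d + 4) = (d - 1)*(d + 2)*(d + 2)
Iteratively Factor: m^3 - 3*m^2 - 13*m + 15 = (m - 1)*(m^2 - 2*m - 15) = (m - 1)*(m + 3)*(m - 5)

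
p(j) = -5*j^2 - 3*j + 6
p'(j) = -10*j - 3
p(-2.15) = -10.66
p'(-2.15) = 18.50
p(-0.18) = 6.38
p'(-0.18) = -1.20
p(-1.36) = 0.83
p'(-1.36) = 10.60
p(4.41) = -104.47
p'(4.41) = -47.10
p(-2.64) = -20.93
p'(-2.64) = 23.40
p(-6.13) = -163.49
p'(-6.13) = 58.30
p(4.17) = -93.45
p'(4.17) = -44.70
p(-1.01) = 3.93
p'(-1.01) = 7.10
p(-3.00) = -30.00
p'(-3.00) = 27.00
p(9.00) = -426.00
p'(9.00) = -93.00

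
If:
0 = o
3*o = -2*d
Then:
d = 0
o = 0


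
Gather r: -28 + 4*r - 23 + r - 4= 5*r - 55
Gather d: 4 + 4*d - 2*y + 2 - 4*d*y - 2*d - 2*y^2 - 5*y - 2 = d*(2 - 4*y) - 2*y^2 - 7*y + 4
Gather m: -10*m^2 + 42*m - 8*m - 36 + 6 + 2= -10*m^2 + 34*m - 28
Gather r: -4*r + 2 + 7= 9 - 4*r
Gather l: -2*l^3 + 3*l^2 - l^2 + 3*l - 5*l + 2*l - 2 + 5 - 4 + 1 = -2*l^3 + 2*l^2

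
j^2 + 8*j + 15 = (j + 3)*(j + 5)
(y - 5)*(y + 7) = y^2 + 2*y - 35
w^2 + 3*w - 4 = (w - 1)*(w + 4)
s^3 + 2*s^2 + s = s*(s + 1)^2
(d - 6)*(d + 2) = d^2 - 4*d - 12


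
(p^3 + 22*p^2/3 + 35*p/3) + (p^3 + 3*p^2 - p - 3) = 2*p^3 + 31*p^2/3 + 32*p/3 - 3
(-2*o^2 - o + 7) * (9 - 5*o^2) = 10*o^4 + 5*o^3 - 53*o^2 - 9*o + 63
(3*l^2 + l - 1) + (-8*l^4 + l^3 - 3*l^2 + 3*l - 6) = -8*l^4 + l^3 + 4*l - 7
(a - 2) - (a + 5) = -7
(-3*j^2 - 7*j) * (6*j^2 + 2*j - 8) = -18*j^4 - 48*j^3 + 10*j^2 + 56*j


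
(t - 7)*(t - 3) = t^2 - 10*t + 21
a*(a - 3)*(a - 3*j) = a^3 - 3*a^2*j - 3*a^2 + 9*a*j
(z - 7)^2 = z^2 - 14*z + 49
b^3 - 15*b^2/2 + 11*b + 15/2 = (b - 5)*(b - 3)*(b + 1/2)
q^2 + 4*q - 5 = (q - 1)*(q + 5)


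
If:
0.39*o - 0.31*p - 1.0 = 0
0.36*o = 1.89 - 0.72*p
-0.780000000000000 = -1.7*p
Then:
No Solution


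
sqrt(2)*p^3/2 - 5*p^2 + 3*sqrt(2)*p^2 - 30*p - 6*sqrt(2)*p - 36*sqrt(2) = (p + 6)*(p - 6*sqrt(2))*(sqrt(2)*p/2 + 1)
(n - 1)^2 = n^2 - 2*n + 1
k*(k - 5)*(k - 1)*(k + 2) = k^4 - 4*k^3 - 7*k^2 + 10*k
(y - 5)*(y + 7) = y^2 + 2*y - 35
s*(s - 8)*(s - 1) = s^3 - 9*s^2 + 8*s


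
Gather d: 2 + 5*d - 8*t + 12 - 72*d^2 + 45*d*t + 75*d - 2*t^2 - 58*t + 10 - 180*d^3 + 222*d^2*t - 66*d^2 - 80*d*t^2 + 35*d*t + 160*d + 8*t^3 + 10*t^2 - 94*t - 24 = -180*d^3 + d^2*(222*t - 138) + d*(-80*t^2 + 80*t + 240) + 8*t^3 + 8*t^2 - 160*t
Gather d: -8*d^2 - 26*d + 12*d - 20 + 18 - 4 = -8*d^2 - 14*d - 6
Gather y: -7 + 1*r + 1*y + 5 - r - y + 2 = 0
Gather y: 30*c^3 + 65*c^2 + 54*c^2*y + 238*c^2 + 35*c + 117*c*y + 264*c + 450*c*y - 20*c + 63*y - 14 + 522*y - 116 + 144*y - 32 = 30*c^3 + 303*c^2 + 279*c + y*(54*c^2 + 567*c + 729) - 162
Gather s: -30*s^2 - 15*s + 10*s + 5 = -30*s^2 - 5*s + 5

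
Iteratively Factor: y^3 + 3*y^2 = (y)*(y^2 + 3*y) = y*(y + 3)*(y)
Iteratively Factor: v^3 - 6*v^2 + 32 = (v + 2)*(v^2 - 8*v + 16) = (v - 4)*(v + 2)*(v - 4)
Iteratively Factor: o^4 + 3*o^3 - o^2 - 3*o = (o + 3)*(o^3 - o) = o*(o + 3)*(o^2 - 1) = o*(o + 1)*(o + 3)*(o - 1)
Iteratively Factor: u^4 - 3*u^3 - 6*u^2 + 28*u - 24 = (u + 3)*(u^3 - 6*u^2 + 12*u - 8) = (u - 2)*(u + 3)*(u^2 - 4*u + 4) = (u - 2)^2*(u + 3)*(u - 2)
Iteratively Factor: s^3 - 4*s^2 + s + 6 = (s - 3)*(s^2 - s - 2) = (s - 3)*(s - 2)*(s + 1)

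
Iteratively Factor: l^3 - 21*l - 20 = (l - 5)*(l^2 + 5*l + 4) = (l - 5)*(l + 1)*(l + 4)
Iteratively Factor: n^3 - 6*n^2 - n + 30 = (n - 3)*(n^2 - 3*n - 10) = (n - 5)*(n - 3)*(n + 2)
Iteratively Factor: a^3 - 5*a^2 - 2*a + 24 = (a - 4)*(a^2 - a - 6) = (a - 4)*(a + 2)*(a - 3)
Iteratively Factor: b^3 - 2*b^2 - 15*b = (b - 5)*(b^2 + 3*b) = (b - 5)*(b + 3)*(b)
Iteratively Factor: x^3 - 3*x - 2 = (x + 1)*(x^2 - x - 2) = (x + 1)^2*(x - 2)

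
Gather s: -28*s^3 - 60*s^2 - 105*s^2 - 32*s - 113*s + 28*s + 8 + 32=-28*s^3 - 165*s^2 - 117*s + 40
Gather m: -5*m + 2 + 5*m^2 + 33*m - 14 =5*m^2 + 28*m - 12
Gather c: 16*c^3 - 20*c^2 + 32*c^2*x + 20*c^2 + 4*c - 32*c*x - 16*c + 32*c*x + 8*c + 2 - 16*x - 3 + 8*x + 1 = 16*c^3 + 32*c^2*x - 4*c - 8*x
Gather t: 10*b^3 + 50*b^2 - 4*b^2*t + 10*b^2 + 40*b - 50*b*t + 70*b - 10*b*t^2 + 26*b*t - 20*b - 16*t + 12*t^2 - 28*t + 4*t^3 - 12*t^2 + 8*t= 10*b^3 + 60*b^2 - 10*b*t^2 + 90*b + 4*t^3 + t*(-4*b^2 - 24*b - 36)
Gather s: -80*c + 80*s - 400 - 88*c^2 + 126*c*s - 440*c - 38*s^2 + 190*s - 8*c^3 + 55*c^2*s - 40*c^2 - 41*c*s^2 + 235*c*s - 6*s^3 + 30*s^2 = -8*c^3 - 128*c^2 - 520*c - 6*s^3 + s^2*(-41*c - 8) + s*(55*c^2 + 361*c + 270) - 400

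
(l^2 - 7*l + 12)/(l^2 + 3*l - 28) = (l - 3)/(l + 7)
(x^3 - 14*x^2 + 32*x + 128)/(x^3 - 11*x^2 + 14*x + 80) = (x - 8)/(x - 5)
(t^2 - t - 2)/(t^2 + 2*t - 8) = (t + 1)/(t + 4)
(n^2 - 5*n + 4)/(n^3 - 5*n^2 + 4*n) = 1/n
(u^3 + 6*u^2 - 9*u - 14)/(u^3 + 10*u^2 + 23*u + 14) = (u - 2)/(u + 2)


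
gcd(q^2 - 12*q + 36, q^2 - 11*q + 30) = q - 6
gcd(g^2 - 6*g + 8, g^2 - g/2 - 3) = g - 2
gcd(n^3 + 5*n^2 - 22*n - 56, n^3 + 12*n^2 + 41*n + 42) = n^2 + 9*n + 14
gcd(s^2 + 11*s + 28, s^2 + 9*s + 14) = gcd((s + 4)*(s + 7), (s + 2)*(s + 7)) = s + 7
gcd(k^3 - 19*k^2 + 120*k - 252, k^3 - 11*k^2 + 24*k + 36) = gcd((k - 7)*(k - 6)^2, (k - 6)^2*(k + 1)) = k^2 - 12*k + 36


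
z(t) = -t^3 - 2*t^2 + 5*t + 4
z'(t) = -3*t^2 - 4*t + 5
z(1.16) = 5.55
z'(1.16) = -3.68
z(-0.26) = 2.58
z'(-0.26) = 5.84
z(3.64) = -52.53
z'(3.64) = -49.31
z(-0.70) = -0.14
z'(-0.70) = 6.33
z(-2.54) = -5.22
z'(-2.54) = -4.19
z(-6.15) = 130.21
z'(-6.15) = -83.87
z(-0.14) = 3.26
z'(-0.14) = 5.50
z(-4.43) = 29.54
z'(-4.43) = -36.15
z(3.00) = -26.00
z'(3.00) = -34.00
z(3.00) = -26.00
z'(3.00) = -34.00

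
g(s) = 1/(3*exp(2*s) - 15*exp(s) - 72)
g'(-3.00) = 0.00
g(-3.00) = -0.01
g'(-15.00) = 0.00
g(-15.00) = -0.01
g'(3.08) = -0.00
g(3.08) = 0.00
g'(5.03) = -0.00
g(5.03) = 0.00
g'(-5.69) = 0.00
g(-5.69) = -0.01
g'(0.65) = 0.00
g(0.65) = -0.01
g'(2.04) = -2.43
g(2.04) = -0.10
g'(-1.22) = 0.00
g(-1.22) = -0.01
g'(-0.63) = 0.00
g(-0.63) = -0.01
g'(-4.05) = 0.00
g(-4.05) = -0.01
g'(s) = (-6*exp(2*s) + 15*exp(s))/(3*exp(2*s) - 15*exp(s) - 72)^2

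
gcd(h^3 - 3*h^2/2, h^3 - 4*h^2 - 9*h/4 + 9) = h - 3/2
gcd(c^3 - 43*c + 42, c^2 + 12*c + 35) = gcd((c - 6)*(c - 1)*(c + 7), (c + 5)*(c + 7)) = c + 7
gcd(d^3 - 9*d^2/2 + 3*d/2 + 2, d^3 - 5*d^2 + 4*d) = d^2 - 5*d + 4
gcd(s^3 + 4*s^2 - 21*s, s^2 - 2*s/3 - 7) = s - 3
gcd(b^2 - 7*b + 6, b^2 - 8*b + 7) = b - 1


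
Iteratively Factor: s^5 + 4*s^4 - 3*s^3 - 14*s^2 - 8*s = (s + 1)*(s^4 + 3*s^3 - 6*s^2 - 8*s) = (s + 1)*(s + 4)*(s^3 - s^2 - 2*s) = s*(s + 1)*(s + 4)*(s^2 - s - 2) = s*(s - 2)*(s + 1)*(s + 4)*(s + 1)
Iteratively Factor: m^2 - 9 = (m - 3)*(m + 3)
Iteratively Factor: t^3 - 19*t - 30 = (t + 2)*(t^2 - 2*t - 15) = (t + 2)*(t + 3)*(t - 5)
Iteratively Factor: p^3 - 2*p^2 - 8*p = (p)*(p^2 - 2*p - 8) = p*(p - 4)*(p + 2)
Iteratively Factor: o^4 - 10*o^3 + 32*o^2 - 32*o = (o - 4)*(o^3 - 6*o^2 + 8*o) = (o - 4)*(o - 2)*(o^2 - 4*o) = (o - 4)^2*(o - 2)*(o)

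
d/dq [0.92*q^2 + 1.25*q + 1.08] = 1.84*q + 1.25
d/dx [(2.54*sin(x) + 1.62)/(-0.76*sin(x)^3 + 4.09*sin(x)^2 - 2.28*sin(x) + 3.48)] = (3.8608*sin(x)^3 - 6.695*sin(x)^2 - 13.2516*sin(x) + 12.5328)*cos(x)/(0.5776*sin(x)^6 - 6.2168*sin(x)^5 + 20.1937*sin(x)^4 - 23.94*sin(x)^3 + 33.6648*sin(x)^2 - 15.8688*sin(x) + 12.1104)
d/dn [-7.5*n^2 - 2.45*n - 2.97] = -15.0*n - 2.45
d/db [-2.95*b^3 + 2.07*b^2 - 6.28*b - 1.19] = -8.85*b^2 + 4.14*b - 6.28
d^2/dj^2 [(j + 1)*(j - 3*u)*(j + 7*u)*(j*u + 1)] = 12*j^2*u + 24*j*u^2 + 6*j*u + 6*j - 42*u^3 + 8*u^2 + 8*u + 2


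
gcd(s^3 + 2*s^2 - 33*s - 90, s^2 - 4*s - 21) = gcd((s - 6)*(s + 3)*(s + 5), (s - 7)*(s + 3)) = s + 3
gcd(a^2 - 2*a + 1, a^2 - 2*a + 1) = a^2 - 2*a + 1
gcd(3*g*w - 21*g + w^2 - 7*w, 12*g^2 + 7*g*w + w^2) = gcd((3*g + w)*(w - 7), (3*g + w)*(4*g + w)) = 3*g + w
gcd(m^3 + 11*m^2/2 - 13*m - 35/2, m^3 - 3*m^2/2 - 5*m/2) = m^2 - 3*m/2 - 5/2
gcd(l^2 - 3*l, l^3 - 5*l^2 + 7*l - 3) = l - 3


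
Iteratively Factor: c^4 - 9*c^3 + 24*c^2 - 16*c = (c - 4)*(c^3 - 5*c^2 + 4*c) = (c - 4)*(c - 1)*(c^2 - 4*c) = (c - 4)^2*(c - 1)*(c)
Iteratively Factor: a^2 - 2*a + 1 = (a - 1)*(a - 1)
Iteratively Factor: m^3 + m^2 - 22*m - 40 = (m + 4)*(m^2 - 3*m - 10) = (m - 5)*(m + 4)*(m + 2)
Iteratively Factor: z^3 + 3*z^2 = (z)*(z^2 + 3*z) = z^2*(z + 3)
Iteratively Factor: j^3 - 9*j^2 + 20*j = (j)*(j^2 - 9*j + 20) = j*(j - 4)*(j - 5)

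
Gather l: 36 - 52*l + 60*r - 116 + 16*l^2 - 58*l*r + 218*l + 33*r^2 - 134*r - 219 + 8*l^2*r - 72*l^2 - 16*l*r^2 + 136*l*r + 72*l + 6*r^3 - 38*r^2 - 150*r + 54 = l^2*(8*r - 56) + l*(-16*r^2 + 78*r + 238) + 6*r^3 - 5*r^2 - 224*r - 245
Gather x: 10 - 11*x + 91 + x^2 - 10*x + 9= x^2 - 21*x + 110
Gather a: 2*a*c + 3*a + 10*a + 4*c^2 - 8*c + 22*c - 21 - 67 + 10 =a*(2*c + 13) + 4*c^2 + 14*c - 78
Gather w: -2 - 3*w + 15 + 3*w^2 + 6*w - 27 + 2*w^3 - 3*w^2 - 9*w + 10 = 2*w^3 - 6*w - 4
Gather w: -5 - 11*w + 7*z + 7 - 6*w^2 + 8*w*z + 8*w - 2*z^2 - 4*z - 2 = -6*w^2 + w*(8*z - 3) - 2*z^2 + 3*z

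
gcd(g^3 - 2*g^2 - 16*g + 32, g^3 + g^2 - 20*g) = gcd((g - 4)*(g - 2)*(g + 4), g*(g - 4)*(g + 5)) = g - 4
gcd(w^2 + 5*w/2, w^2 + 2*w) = w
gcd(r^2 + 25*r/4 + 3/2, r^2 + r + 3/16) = r + 1/4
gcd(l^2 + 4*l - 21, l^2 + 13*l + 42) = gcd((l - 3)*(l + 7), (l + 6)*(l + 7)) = l + 7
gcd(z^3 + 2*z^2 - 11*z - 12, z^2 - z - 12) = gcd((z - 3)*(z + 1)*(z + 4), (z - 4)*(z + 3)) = 1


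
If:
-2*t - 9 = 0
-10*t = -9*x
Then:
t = -9/2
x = -5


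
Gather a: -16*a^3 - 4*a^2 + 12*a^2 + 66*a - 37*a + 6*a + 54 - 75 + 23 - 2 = -16*a^3 + 8*a^2 + 35*a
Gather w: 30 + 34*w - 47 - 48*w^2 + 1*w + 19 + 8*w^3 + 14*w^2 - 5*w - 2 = 8*w^3 - 34*w^2 + 30*w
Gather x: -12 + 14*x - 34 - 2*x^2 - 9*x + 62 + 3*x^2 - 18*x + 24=x^2 - 13*x + 40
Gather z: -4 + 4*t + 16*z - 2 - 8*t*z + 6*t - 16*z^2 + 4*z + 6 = 10*t - 16*z^2 + z*(20 - 8*t)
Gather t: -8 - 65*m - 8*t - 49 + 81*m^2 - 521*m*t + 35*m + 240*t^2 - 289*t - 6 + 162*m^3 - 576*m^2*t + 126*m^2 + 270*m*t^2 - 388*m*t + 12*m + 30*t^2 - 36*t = 162*m^3 + 207*m^2 - 18*m + t^2*(270*m + 270) + t*(-576*m^2 - 909*m - 333) - 63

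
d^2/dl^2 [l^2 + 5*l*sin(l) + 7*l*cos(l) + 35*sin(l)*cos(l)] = -5*l*sin(l) - 7*l*cos(l) - 14*sin(l) - 70*sin(2*l) + 10*cos(l) + 2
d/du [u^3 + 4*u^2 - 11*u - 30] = 3*u^2 + 8*u - 11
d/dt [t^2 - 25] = 2*t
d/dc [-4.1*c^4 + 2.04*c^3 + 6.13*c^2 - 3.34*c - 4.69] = -16.4*c^3 + 6.12*c^2 + 12.26*c - 3.34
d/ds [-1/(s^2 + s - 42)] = (2*s + 1)/(s^2 + s - 42)^2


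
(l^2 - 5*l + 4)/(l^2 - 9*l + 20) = (l - 1)/(l - 5)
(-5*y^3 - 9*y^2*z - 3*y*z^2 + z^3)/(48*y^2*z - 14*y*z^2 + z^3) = (-5*y^3 - 9*y^2*z - 3*y*z^2 + z^3)/(z*(48*y^2 - 14*y*z + z^2))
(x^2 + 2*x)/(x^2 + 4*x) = (x + 2)/(x + 4)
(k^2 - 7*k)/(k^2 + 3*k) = (k - 7)/(k + 3)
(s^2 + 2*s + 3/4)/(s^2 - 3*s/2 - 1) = (s + 3/2)/(s - 2)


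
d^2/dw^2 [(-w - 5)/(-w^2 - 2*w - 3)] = 2*(4*(w + 1)^2*(w + 5) - (3*w + 7)*(w^2 + 2*w + 3))/(w^2 + 2*w + 3)^3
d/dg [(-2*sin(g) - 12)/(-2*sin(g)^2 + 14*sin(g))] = (-cos(g) - 12/tan(g) + 42*cos(g)/sin(g)^2)/(sin(g) - 7)^2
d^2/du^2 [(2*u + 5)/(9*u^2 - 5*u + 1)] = 2*((2*u + 5)*(18*u - 5)^2 - (54*u + 35)*(9*u^2 - 5*u + 1))/(9*u^2 - 5*u + 1)^3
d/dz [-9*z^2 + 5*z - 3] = 5 - 18*z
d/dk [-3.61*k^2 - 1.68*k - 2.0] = -7.22*k - 1.68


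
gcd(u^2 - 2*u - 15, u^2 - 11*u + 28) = 1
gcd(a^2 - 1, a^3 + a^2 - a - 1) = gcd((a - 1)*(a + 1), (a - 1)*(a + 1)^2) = a^2 - 1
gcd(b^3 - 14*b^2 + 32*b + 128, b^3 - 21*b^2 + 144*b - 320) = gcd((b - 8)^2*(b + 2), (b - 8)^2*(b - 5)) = b^2 - 16*b + 64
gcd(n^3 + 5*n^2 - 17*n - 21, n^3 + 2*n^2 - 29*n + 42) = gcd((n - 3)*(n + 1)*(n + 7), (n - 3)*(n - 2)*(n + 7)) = n^2 + 4*n - 21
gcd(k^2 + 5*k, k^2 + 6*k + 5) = k + 5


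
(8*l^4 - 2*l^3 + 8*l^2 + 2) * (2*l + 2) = 16*l^5 + 12*l^4 + 12*l^3 + 16*l^2 + 4*l + 4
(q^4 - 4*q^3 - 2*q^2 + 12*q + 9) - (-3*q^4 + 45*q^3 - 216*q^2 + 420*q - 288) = 4*q^4 - 49*q^3 + 214*q^2 - 408*q + 297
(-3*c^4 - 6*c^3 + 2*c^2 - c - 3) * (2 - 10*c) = 30*c^5 + 54*c^4 - 32*c^3 + 14*c^2 + 28*c - 6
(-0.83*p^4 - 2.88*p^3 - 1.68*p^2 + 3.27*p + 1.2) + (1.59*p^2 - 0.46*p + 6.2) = -0.83*p^4 - 2.88*p^3 - 0.0899999999999999*p^2 + 2.81*p + 7.4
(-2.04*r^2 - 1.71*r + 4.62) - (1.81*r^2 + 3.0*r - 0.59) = -3.85*r^2 - 4.71*r + 5.21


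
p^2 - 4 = (p - 2)*(p + 2)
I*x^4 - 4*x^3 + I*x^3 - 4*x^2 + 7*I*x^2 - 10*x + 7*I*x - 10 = (x - 2*I)*(x + I)*(x + 5*I)*(I*x + I)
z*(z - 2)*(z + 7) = z^3 + 5*z^2 - 14*z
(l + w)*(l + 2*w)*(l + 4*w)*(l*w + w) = l^4*w + 7*l^3*w^2 + l^3*w + 14*l^2*w^3 + 7*l^2*w^2 + 8*l*w^4 + 14*l*w^3 + 8*w^4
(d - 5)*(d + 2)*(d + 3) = d^3 - 19*d - 30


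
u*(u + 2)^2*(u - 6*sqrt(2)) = u^4 - 6*sqrt(2)*u^3 + 4*u^3 - 24*sqrt(2)*u^2 + 4*u^2 - 24*sqrt(2)*u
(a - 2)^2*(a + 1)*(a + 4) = a^4 + a^3 - 12*a^2 + 4*a + 16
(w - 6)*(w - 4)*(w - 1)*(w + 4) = w^4 - 7*w^3 - 10*w^2 + 112*w - 96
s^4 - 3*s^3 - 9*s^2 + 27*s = s*(s - 3)^2*(s + 3)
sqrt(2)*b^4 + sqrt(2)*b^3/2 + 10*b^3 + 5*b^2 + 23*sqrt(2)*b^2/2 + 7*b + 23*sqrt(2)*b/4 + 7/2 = (b + sqrt(2)/2)*(b + sqrt(2))*(b + 7*sqrt(2)/2)*(sqrt(2)*b + sqrt(2)/2)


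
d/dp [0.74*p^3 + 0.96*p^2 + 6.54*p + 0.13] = 2.22*p^2 + 1.92*p + 6.54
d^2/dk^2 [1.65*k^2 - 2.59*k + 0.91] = 3.30000000000000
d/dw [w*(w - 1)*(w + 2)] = 3*w^2 + 2*w - 2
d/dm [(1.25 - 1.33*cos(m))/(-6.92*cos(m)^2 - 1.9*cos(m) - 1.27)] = (9.2036*cos(m)^2 - 17.3*cos(m) - 4.0641)*sin(m)/(47.8864*cos(m)^4 + 26.296*cos(m)^3 + 21.1868*cos(m)^2 + 4.826*cos(m) + 1.6129)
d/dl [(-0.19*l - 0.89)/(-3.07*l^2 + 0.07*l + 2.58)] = (0.5833*l^2 - 0.0133*l - (0.19*l + 0.89)*(6.14*l - 0.07) - 0.4902)/(-3.07*l^2 + 0.07*l + 2.58)^2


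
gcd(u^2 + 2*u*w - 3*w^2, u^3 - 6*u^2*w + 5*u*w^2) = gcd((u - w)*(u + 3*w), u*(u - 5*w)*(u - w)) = u - w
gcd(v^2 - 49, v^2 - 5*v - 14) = v - 7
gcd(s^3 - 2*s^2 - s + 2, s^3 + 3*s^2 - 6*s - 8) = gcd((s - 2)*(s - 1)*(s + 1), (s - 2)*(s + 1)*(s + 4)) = s^2 - s - 2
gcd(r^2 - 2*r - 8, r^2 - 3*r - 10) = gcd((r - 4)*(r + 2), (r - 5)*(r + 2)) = r + 2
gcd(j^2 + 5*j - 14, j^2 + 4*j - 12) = j - 2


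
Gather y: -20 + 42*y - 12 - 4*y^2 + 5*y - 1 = -4*y^2 + 47*y - 33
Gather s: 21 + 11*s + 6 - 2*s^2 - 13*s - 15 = -2*s^2 - 2*s + 12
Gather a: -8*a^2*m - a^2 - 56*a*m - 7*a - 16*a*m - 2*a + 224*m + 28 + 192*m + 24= a^2*(-8*m - 1) + a*(-72*m - 9) + 416*m + 52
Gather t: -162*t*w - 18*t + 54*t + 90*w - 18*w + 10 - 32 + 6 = t*(36 - 162*w) + 72*w - 16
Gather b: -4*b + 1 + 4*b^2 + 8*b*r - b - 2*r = 4*b^2 + b*(8*r - 5) - 2*r + 1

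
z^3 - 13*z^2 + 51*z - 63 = (z - 7)*(z - 3)^2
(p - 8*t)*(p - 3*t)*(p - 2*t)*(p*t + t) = p^4*t - 13*p^3*t^2 + p^3*t + 46*p^2*t^3 - 13*p^2*t^2 - 48*p*t^4 + 46*p*t^3 - 48*t^4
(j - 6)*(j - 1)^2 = j^3 - 8*j^2 + 13*j - 6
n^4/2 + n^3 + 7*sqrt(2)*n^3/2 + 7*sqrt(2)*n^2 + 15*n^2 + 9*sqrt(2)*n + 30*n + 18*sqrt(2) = (n/2 + 1)*(n + sqrt(2))*(n + 3*sqrt(2))^2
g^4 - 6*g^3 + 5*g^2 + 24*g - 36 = (g - 3)^2*(g - 2)*(g + 2)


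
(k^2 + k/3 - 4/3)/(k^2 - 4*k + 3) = (k + 4/3)/(k - 3)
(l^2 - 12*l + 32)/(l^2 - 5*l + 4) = (l - 8)/(l - 1)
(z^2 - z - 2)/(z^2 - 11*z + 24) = (z^2 - z - 2)/(z^2 - 11*z + 24)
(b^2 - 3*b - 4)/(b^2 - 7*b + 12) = (b + 1)/(b - 3)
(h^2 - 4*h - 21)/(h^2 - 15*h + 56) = (h + 3)/(h - 8)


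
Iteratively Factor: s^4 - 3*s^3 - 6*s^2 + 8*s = (s - 4)*(s^3 + s^2 - 2*s) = (s - 4)*(s + 2)*(s^2 - s) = s*(s - 4)*(s + 2)*(s - 1)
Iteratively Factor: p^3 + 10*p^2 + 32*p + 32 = (p + 4)*(p^2 + 6*p + 8) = (p + 2)*(p + 4)*(p + 4)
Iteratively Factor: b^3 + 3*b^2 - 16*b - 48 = (b - 4)*(b^2 + 7*b + 12) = (b - 4)*(b + 4)*(b + 3)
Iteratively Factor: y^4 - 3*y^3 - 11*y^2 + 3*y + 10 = (y + 1)*(y^3 - 4*y^2 - 7*y + 10) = (y - 5)*(y + 1)*(y^2 + y - 2) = (y - 5)*(y + 1)*(y + 2)*(y - 1)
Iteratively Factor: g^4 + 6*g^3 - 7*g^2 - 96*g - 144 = (g + 3)*(g^3 + 3*g^2 - 16*g - 48) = (g - 4)*(g + 3)*(g^2 + 7*g + 12) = (g - 4)*(g + 3)^2*(g + 4)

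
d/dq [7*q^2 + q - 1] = 14*q + 1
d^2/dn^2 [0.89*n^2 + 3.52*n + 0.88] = 1.78000000000000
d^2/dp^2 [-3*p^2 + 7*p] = -6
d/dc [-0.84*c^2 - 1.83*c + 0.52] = -1.68*c - 1.83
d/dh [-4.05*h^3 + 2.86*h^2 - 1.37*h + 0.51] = -12.15*h^2 + 5.72*h - 1.37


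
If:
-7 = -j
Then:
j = 7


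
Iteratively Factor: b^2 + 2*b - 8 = (b + 4)*(b - 2)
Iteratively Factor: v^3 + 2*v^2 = (v)*(v^2 + 2*v) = v*(v + 2)*(v)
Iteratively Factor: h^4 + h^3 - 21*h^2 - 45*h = (h)*(h^3 + h^2 - 21*h - 45) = h*(h - 5)*(h^2 + 6*h + 9) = h*(h - 5)*(h + 3)*(h + 3)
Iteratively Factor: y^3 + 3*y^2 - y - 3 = (y - 1)*(y^2 + 4*y + 3) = (y - 1)*(y + 1)*(y + 3)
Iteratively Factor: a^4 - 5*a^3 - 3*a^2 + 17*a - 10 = (a + 2)*(a^3 - 7*a^2 + 11*a - 5) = (a - 1)*(a + 2)*(a^2 - 6*a + 5) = (a - 5)*(a - 1)*(a + 2)*(a - 1)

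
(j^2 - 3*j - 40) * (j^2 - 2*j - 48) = j^4 - 5*j^3 - 82*j^2 + 224*j + 1920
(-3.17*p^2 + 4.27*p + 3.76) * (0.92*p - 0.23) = -2.9164*p^3 + 4.6575*p^2 + 2.4771*p - 0.8648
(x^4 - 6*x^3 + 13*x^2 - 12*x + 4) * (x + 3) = x^5 - 3*x^4 - 5*x^3 + 27*x^2 - 32*x + 12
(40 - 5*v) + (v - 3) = 37 - 4*v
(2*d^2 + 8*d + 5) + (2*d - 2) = 2*d^2 + 10*d + 3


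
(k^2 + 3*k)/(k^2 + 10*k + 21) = k/(k + 7)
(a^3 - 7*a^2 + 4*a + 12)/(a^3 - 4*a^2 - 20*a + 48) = (a + 1)/(a + 4)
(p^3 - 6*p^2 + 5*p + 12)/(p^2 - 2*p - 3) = p - 4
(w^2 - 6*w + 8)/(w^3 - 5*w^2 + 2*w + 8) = 1/(w + 1)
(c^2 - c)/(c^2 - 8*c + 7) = c/(c - 7)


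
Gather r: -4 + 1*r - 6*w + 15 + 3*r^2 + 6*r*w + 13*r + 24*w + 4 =3*r^2 + r*(6*w + 14) + 18*w + 15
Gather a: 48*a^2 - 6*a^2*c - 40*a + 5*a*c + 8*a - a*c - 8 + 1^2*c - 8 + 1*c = a^2*(48 - 6*c) + a*(4*c - 32) + 2*c - 16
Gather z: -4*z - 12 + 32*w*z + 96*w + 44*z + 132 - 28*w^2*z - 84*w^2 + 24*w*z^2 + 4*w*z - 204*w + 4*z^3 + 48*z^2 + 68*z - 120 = -84*w^2 - 108*w + 4*z^3 + z^2*(24*w + 48) + z*(-28*w^2 + 36*w + 108)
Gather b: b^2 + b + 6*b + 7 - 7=b^2 + 7*b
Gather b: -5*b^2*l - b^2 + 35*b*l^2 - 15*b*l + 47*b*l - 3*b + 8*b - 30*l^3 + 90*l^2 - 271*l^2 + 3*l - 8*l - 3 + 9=b^2*(-5*l - 1) + b*(35*l^2 + 32*l + 5) - 30*l^3 - 181*l^2 - 5*l + 6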